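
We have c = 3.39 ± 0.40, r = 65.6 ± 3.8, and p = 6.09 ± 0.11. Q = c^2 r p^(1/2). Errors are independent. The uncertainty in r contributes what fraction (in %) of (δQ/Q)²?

5.68%

(δQ/Q)² = (2·δc/c)² + (1·δr/r)² + (½·δp/p)²
  c term: (2×0.118)² = 0.0557
  r term: (1×0.0579)² = 0.00336
  p term: (0.5×0.0181)² = 8.16e-05
Total = 0.0591. Share from r = 0.00336/0.0591 = 0.0568.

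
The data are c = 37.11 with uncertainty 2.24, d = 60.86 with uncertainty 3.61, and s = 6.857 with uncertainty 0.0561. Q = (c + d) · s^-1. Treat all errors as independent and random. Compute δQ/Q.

Let u = c + d = 97.97. δu = √(δc² + δd²) = √(5.02 + 13.0) = 4.25, so δu/u = 0.0434.
Q is then a monomial in u, s:
δQ/Q = √((δu/u)² + (-1·δs/s)²) = √(0.00188 + 6.69e-05) = 0.0441

0.0441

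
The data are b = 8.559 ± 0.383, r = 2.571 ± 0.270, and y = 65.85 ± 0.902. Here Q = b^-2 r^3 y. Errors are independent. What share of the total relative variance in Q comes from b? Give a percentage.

7.45%

(δQ/Q)² = (-2·δb/b)² + (3·δr/r)² + (1·δy/y)²
  b term: (-2×0.0447)² = 0.00801
  r term: (3×0.105)² = 0.0993
  y term: (1×0.0137)² = 0.000188
Total = 0.107. Share from b = 0.00801/0.107 = 0.0745.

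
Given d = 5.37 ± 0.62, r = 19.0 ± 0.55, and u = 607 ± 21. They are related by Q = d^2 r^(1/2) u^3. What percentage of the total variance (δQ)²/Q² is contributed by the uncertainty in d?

82.9%

(δQ/Q)² = (2·δd/d)² + (½·δr/r)² + (3·δu/u)²
  d term: (2×0.115)² = 0.0533
  r term: (0.5×0.0289)² = 0.000209
  u term: (3×0.0346)² = 0.0108
Total = 0.0643. Share from d = 0.0533/0.0643 = 0.829.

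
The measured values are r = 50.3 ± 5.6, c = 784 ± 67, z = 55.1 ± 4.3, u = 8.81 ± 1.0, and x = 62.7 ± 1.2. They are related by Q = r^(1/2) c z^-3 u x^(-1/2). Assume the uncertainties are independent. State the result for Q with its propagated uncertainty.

Each factor contributes (exponent × relative error)² to (δQ/Q)²:
  (½·δr/r)² = (0.5×0.111)² = 0.00310;  (1·δc/c)² = (1×0.0855)² = 0.00730;  (-3·δz/z)² = (-3×0.0780)² = 0.0548;  (1·δu/u)² = (1×0.114)² = 0.0129;  (−½·δx/x)² = (-0.5×0.0191)² = 9.16e-05
δQ/Q = √(0.0782) = 0.280
Q = 0.0370, so δQ = 0.280 × 0.0370 = 0.0103.

0.0370 ± 0.0103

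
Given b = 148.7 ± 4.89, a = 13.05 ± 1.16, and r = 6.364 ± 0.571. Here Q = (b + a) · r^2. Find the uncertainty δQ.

Let u = b + a = 161.8. δu = √(δb² + δa²) = √(23.9 + 1.35) = 5.03, so δu/u = 0.0311.
Q is then a monomial in u, r:
δQ/Q = √((δu/u)² + (2·δr/r)²) = √(0.000965 + 0.0322) = 0.182
Q = 6551, so δQ = 0.182 × 6551 = 1190.

1190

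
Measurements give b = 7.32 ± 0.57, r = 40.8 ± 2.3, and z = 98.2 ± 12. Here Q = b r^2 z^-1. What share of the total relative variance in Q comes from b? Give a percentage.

(δQ/Q)² = (1·δb/b)² + (2·δr/r)² + (-1·δz/z)²
  b term: (1×0.0779)² = 0.00606
  r term: (2×0.0564)² = 0.0127
  z term: (-1×0.122)² = 0.0149
Total = 0.0337. Share from b = 0.00606/0.0337 = 0.180.

18.0%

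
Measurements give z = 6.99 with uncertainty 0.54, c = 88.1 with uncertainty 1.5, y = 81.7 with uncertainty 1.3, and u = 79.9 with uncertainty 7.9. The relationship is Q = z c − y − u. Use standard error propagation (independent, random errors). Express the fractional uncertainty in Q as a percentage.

10.9%

Let p = z·c = 616. δp/p = √((1·δz/z)² + (1·δc/c)²) = √(0.00597 + 0.000290) = 0.0791, so δp = 48.7.
Q = p − y − u: δQ = √(δp² + δy² + δu²) = √(2370 + 1.69 + 62.4) = 49.4
Q = 454, so δQ/Q = 49.4/454 = 0.109.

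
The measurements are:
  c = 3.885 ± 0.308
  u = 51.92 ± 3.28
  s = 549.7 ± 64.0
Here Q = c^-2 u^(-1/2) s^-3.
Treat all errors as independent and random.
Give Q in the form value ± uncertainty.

Q is a product of powers, so relative uncertainties combine in quadrature:
  (-2·δc/c)² = (-2×0.0793)² = 0.0251;  (−½·δu/u)² = (-0.5×0.0632)² = 0.000998;  (-3·δs/s)² = (-3×0.116)² = 0.122
δQ/Q = √(0.148) = 0.385
Q = 5.536e-11, so δQ = 0.385 × 5.536e-11 = 2.13e-11.

(5.536 ± 2.13) × 10^-11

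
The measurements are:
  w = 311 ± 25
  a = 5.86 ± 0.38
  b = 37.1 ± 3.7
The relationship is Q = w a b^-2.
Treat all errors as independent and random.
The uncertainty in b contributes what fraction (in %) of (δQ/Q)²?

(δQ/Q)² = (1·δw/w)² + (1·δa/a)² + (-2·δb/b)²
  w term: (1×0.0804)² = 0.00646
  a term: (1×0.0648)² = 0.00421
  b term: (-2×0.0997)² = 0.0398
Total = 0.0505. Share from b = 0.0398/0.0505 = 0.789.

78.9%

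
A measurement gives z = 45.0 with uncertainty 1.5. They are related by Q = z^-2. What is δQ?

Q ∝ z^-2, so δQ/Q = |-2| · δz/z = 2 × 0.0333 = 0.0667.
Q = 0.000494, so δQ = 0.0667 × 0.000494 = 3.29e-05.

3.29e-05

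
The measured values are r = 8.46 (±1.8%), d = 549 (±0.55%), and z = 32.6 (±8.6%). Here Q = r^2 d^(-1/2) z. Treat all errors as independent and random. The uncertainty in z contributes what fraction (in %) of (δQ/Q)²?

85.0%

(δQ/Q)² = (2·δr/r)² + (−½·δd/d)² + (1·δz/z)²
  r term: (2×0.0180)² = 0.00130
  d term: (-0.5×0.00550)² = 7.56e-06
  z term: (1×0.0860)² = 0.00740
Total = 0.00870. Share from z = 0.00740/0.00870 = 0.850.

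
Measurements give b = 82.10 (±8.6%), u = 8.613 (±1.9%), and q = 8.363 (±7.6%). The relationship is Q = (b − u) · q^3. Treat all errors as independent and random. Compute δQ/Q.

Let w = b − u = 73.49. δw = √(δb² + δu²) = √(49.9 + 0.0268) = 7.06, so δw/w = 0.0961.
Q is then a monomial in w, q:
δQ/Q = √((δw/w)² + (3·δq/q)²) = √(0.00924 + 0.0520) = 0.247

0.247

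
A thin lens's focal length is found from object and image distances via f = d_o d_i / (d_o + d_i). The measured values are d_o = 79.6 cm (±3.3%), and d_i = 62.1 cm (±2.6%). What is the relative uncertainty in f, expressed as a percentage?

∂f/∂d_o = (d_i/(d_o+d_i))² = 0.192;  ∂f/∂d_i = (d_o/(d_o+d_i))² = 0.316
δf = √((∂f/∂d_o · δd_o)² + (∂f/∂d_i · δd_i)²) = √(0.255 + 0.260) = 0.717 cm
f = 34.9 cm, so δf/f = 0.717/34.9 = 0.0206.

2.06%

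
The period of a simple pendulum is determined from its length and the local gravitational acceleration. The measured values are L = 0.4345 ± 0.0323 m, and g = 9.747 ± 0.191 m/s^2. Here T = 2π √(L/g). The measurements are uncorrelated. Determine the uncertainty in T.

0.0510 s

T is a product of powers, so relative uncertainties combine in quadrature:
  (½·δL/L)² = (0.5×0.0743)² = 0.00138;  (−½·δg/g)² = (-0.5×0.0196)² = 9.6e-05
δT/T = √(0.00148) = 0.0384
T = 1.327 s, so δT = 0.0384 × 1.327 = 0.0510 s.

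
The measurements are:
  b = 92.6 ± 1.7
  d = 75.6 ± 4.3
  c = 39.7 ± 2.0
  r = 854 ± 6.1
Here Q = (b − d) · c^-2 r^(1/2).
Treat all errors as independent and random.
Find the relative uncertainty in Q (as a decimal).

Let u = b − d = 17.0. δu = √(δb² + δd²) = √(2.89 + 18.5) = 4.62, so δu/u = 0.272.
Q is then a monomial in u, c, r:
δQ/Q = √((δu/u)² + (-2·δc/c)² + (½·δr/r)²) = √(0.0740 + 0.0102 + 1.28e-05) = 0.290

0.290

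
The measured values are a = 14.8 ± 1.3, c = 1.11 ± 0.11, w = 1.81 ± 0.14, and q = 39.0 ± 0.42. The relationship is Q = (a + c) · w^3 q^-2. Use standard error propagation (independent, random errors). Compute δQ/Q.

0.247

Let u = a + c = 15.9. δu = √(δa² + δc²) = √(1.69 + 0.0121) = 1.30, so δu/u = 0.0820.
Q is then a monomial in u, w, q:
δQ/Q = √((δu/u)² + (3·δw/w)² + (-2·δq/q)²) = √(0.00672 + 0.0538 + 0.000464) = 0.247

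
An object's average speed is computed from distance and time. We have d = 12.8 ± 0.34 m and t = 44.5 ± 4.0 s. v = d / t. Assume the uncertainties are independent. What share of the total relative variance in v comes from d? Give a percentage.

(δv/v)² = (1·δd/d)² + (-1·δt/t)²
  d term: (1×0.0266)² = 0.000706
  t term: (-1×0.0899)² = 0.00808
Total = 0.00879. Share from d = 0.000706/0.00879 = 0.0803.

8.03%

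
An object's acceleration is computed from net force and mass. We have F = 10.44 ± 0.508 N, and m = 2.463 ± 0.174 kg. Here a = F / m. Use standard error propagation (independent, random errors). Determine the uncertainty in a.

0.364 m/s^2

For a monomial a ∝ F, m^-1, fractional errors add in quadrature:
  (1·δF/F)² = (1×0.0487)² = 0.00237;  (-1·δm/m)² = (-1×0.0706)² = 0.00499
δa/a = √(0.00736) = 0.0858
a = 4.239 m/s^2, so δa = 0.0858 × 4.239 = 0.364 m/s^2.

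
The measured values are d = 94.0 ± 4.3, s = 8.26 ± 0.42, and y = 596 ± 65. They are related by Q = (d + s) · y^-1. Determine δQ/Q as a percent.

11.7%

Let u = d + s = 102. δu = √(δd² + δs²) = √(18.5 + 0.176) = 4.32, so δu/u = 0.0422.
Q is then a monomial in u, y:
δQ/Q = √((δu/u)² + (-1·δy/y)²) = √(0.00179 + 0.0119) = 0.117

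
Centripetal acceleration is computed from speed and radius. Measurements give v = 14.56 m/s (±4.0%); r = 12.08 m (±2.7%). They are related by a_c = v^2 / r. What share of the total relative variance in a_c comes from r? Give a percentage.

(δa_c/a_c)² = (2·δv/v)² + (-1·δr/r)²
  v term: (2×0.0400)² = 0.00640
  r term: (-1×0.0270)² = 0.000729
Total = 0.00713. Share from r = 0.000729/0.00713 = 0.102.

10.2%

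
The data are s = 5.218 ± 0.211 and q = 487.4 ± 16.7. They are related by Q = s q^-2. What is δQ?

1.75e-06

For a monomial Q ∝ s, q^-2, fractional errors add in quadrature:
  (1·δs/s)² = (1×0.0404)² = 0.00164;  (-2·δq/q)² = (-2×0.0343)² = 0.00470
δQ/Q = √(0.00633) = 0.0796
Q = 2.197e-05, so δQ = 0.0796 × 2.197e-05 = 1.75e-06.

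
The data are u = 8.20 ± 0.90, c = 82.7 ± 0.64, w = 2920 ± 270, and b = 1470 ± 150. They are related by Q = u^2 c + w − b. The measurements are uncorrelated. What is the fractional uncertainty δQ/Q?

Let p = u^2·c = 5560. δp/p = √((2·δu/u)² + (1·δc/c)²) = √(0.0482 + 5.99e-05) = 0.220, so δp = 1220.
Q = p + w − b: δQ = √(δp² + δw² + δb²) = √(1.49e+06 + 72900 + 22500) = 1260
Q = 7010, so δQ/Q = 1260/7010 = 0.180.

0.180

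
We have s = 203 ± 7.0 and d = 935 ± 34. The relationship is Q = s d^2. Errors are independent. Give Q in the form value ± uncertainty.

Products/powers → add relative errors in quadrature, weighted by exponent:
  (1·δs/s)² = (1×0.0345)² = 0.00119;  (2·δd/d)² = (2×0.0364)² = 0.00529
δQ/Q = √(0.00648) = 0.0805
Q = 1.77e+08, so δQ = 0.0805 × 1.77e+08 = 1.43e+07.

(1.77 ± 0.143) × 10^8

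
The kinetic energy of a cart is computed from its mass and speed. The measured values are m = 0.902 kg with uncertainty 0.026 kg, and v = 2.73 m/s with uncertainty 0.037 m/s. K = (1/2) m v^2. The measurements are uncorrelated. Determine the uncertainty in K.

K is a product of powers, so relative uncertainties combine in quadrature:
  (1·δm/m)² = (1×0.0288)² = 0.000831;  (2·δv/v)² = (2×0.0136)² = 0.000735
δK/K = √(0.00157) = 0.0396
K = 3.36 J, so δK = 0.0396 × 3.36 = 0.133 J.

0.133 J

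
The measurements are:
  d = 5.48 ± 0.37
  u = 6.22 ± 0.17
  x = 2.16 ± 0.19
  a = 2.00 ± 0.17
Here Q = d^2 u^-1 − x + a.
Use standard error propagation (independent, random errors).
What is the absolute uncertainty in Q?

0.712

Let p = d^2·u^-1 = 4.83. δp/p = √((2·δd/d)² + (-1·δu/u)²) = √(0.0182 + 0.000747) = 0.138, so δp = 0.665.
Q = p − x + a: δQ = √(δp² + δx² + δa²) = √(0.442 + 0.0361 + 0.0289) = 0.712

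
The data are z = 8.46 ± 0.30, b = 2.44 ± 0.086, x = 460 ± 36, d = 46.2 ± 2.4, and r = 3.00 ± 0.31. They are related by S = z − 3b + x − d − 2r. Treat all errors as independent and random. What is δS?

36.1

Sums and differences: (δS)² = Σ (cᵢ δxᵢ)².
  (δz)² = 0.0900;  (3·δb)² = 0.0666;  (δx)² = 1300;  (δd)² = 5.76;  (2·δr)² = 0.384
δS = √(1300) = 36.1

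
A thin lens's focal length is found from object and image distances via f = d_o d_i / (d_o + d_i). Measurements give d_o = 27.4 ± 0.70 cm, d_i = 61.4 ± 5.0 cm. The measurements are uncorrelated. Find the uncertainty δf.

∂f/∂d_o = (d_i/(d_o+d_i))² = 0.478;  ∂f/∂d_i = (d_o/(d_o+d_i))² = 0.0952
δf = √((∂f/∂d_o · δd_o)² + (∂f/∂d_i · δd_i)²) = √(0.112 + 0.227) = 0.582 cm

0.582 cm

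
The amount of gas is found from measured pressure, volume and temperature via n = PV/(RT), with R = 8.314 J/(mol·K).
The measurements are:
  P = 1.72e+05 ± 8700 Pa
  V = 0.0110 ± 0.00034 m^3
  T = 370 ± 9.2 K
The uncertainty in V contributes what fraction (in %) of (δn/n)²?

23.1%

(δn/n)² = (1·δP/P)² + (1·δV/V)² + (-1·δT/T)²
  P term: (1×0.0506)² = 0.00256
  V term: (1×0.0309)² = 0.000955
  T term: (-1×0.0249)² = 0.000618
Total = 0.00413. Share from V = 0.000955/0.00413 = 0.231.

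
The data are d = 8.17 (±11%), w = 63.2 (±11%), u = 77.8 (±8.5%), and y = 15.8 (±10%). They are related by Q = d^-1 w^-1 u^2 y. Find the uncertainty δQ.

46.5

Products/powers → add relative errors in quadrature, weighted by exponent:
  (-1·δd/d)² = (-1×0.110)² = 0.0121;  (-1·δw/w)² = (-1×0.110)² = 0.0121;  (2·δu/u)² = (2×0.0850)² = 0.0289;  (1·δy/y)² = (1×0.100)² = 0.0100
δQ/Q = √(0.0631) = 0.251
Q = 185, so δQ = 0.251 × 185 = 46.5.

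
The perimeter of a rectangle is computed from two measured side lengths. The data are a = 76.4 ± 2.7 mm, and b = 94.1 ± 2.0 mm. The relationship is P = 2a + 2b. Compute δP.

6.72 mm

For a sum/difference, combine absolute errors in quadrature:
  (2·δa)² = 29.2;  (2·δb)² = 16.0
δP = √(45.2) = 6.72 mm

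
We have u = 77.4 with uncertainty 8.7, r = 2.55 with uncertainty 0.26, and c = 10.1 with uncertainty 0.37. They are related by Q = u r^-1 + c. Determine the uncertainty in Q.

4.62

Let p = u·r^-1 = 30.4. δp/p = √((1·δu/u)² + (-1·δr/r)²) = √(0.0126 + 0.0104) = 0.152, so δp = 4.61.
Q = p + c: δQ = √(δp² + δc²) = √(21.2 + 0.137) = 4.62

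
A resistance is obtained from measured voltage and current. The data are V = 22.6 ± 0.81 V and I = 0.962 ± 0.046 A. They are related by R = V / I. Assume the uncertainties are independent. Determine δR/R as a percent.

5.98%

Relative error in a monomial: (δR/R)² = Σ (nᵢ · δxᵢ/xᵢ)².
  (1·δV/V)² = (1×0.0358)² = 0.00128;  (-1·δI/I)² = (-1×0.0478)² = 0.00229
δR/R = √(0.00357) = 0.0598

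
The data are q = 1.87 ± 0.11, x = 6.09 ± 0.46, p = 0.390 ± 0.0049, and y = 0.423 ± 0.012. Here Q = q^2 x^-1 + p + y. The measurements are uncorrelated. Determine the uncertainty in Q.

Let w = q^2·x^-1 = 0.574. δw/w = √((2·δq/q)² + (-1·δx/x)²) = √(0.0138 + 0.00571) = 0.140, so δw = 0.0803.
Q = w + p + y: δQ = √(δw² + δp² + δy²) = √(0.00644 + 2.4e-05 + 0.000144) = 0.0813

0.0813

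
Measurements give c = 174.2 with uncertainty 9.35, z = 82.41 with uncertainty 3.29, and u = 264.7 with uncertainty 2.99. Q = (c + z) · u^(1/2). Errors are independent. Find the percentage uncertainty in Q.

3.90%

Let w = c + z = 256.6. δw = √(δc² + δz²) = √(87.4 + 10.8) = 9.91, so δw/w = 0.0386.
Q is then a monomial in w, u:
δQ/Q = √((δw/w)² + (½·δu/u)²) = √(0.00149 + 3.19e-05) = 0.0390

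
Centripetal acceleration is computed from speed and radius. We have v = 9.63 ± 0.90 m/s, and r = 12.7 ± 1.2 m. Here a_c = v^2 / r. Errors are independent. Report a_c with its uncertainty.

Since a_c is a product/quotient, work with relative uncertainties:
  (2·δv/v)² = (2×0.0935)² = 0.0349;  (-1·δr/r)² = (-1×0.0945)² = 0.00893
δa_c/a_c = √(0.0439) = 0.209
a_c = 7.30 m/s^2, so δa_c = 0.209 × 7.30 = 1.53 m/s^2.

7.30 ± 1.53 m/s^2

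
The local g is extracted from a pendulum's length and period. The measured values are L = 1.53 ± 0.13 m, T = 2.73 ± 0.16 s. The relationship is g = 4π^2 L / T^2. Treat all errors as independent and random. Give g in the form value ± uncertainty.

8.10 ± 1.17 m/s^2

Each factor contributes (exponent × relative error)² to (δg/g)²:
  (1·δL/L)² = (1×0.0850)² = 0.00722;  (-2·δT/T)² = (-2×0.0586)² = 0.0137
δg/g = √(0.0210) = 0.145
g = 8.10 m/s^2, so δg = 0.145 × 8.10 = 1.17 m/s^2.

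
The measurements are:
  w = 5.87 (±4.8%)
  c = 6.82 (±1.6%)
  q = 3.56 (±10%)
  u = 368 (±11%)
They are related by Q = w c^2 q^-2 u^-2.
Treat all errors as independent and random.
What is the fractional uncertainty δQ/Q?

Since Q is a product/quotient, work with relative uncertainties:
  (1·δw/w)² = (1×0.0480)² = 0.00230;  (2·δc/c)² = (2×0.0160)² = 0.00102;  (-2·δq/q)² = (-2×0.100)² = 0.0400;  (-2·δu/u)² = (-2×0.110)² = 0.0484
δQ/Q = √(0.0917) = 0.303

0.303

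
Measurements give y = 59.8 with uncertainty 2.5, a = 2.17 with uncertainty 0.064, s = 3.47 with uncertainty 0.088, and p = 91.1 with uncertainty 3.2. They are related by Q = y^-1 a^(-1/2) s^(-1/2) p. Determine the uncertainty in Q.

0.0322

Q is a product of powers, so relative uncertainties combine in quadrature:
  (-1·δy/y)² = (-1×0.0418)² = 0.00175;  (−½·δa/a)² = (-0.5×0.0295)² = 0.000217;  (−½·δs/s)² = (-0.5×0.0254)² = 0.000161;  (1·δp/p)² = (1×0.0351)² = 0.00123
δQ/Q = √(0.00336) = 0.0580
Q = 0.555, so δQ = 0.0580 × 0.555 = 0.0322.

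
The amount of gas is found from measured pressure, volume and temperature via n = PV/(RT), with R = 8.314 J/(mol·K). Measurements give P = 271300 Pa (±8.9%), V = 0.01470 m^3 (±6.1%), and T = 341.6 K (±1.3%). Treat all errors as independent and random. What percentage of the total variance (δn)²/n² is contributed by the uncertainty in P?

(δn/n)² = (1·δP/P)² + (1·δV/V)² + (-1·δT/T)²
  P term: (1×0.0890)² = 0.00792
  V term: (1×0.0610)² = 0.00372
  T term: (-1×0.0130)² = 0.000169
Total = 0.0118. Share from P = 0.00792/0.0118 = 0.671.

67.1%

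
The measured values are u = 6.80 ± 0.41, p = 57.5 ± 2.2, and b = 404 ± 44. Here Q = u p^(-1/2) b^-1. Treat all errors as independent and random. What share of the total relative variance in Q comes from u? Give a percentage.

(δQ/Q)² = (1·δu/u)² + (−½·δp/p)² + (-1·δb/b)²
  u term: (1×0.0603)² = 0.00364
  p term: (-0.5×0.0383)² = 0.000366
  b term: (-1×0.109)² = 0.0119
Total = 0.0159. Share from u = 0.00364/0.0159 = 0.229.

22.9%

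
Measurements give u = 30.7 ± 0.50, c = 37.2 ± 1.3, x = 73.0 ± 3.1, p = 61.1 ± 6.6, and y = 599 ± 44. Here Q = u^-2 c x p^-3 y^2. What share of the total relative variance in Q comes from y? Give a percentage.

16.5%

(δQ/Q)² = (-2·δu/u)² + (1·δc/c)² + (1·δx/x)² + (-3·δp/p)² + (2·δy/y)²
  u term: (-2×0.0163)² = 0.00106
  c term: (1×0.0349)² = 0.00122
  x term: (1×0.0425)² = 0.00180
  p term: (-3×0.108)² = 0.105
  y term: (2×0.0735)² = 0.0216
Total = 0.131. Share from y = 0.0216/0.131 = 0.165.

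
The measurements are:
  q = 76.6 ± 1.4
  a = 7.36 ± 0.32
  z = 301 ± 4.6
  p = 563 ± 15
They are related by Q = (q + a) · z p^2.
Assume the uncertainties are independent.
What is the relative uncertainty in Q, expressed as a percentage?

5.80%

Let u = q + a = 84.0. δu = √(δq² + δa²) = √(1.96 + 0.102) = 1.44, so δu/u = 0.0171.
Q is then a monomial in u, z, p:
δQ/Q = √((δu/u)² + (1·δz/z)² + (2·δp/p)²) = √(0.000293 + 0.000234 + 0.00284) = 0.0580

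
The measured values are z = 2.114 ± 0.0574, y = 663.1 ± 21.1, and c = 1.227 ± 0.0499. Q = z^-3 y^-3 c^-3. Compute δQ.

3.44e-11

Q is a product of powers, so relative uncertainties combine in quadrature:
  (-3·δz/z)² = (-3×0.0272)² = 0.00664;  (-3·δy/y)² = (-3×0.0318)² = 0.00911;  (-3·δc/c)² = (-3×0.0407)² = 0.0149
δQ/Q = √(0.0306) = 0.175
Q = 1.965e-10, so δQ = 0.175 × 1.965e-10 = 3.44e-11.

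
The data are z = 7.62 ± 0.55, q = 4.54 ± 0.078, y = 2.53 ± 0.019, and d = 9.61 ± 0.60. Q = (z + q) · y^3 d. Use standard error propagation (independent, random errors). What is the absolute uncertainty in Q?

Let u = z + q = 12.2. δu = √(δz² + δq²) = √(0.303 + 0.00608) = 0.556, so δu/u = 0.0457.
Q is then a monomial in u, y, d:
δQ/Q = √((δu/u)² + (3·δy/y)² + (1·δd/d)²) = √(0.00209 + 0.000508 + 0.00390) = 0.0806
Q = 1890, so δQ = 0.0806 × 1890 = 152.

152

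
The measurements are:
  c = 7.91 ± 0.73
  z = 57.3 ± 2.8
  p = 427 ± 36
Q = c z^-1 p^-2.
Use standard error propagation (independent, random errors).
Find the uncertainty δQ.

Each factor contributes (exponent × relative error)² to (δQ/Q)²:
  (1·δc/c)² = (1×0.0923)² = 0.00852;  (-1·δz/z)² = (-1×0.0489)² = 0.00239;  (-2·δp/p)² = (-2×0.0843)² = 0.0284
δQ/Q = √(0.0393) = 0.198
Q = 7.57e-07, so δQ = 0.198 × 7.57e-07 = 1.5e-07.

1.5e-07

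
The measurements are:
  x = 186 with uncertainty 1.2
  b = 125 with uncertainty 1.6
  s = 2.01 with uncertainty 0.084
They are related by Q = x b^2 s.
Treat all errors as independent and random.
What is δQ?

Products/powers → add relative errors in quadrature, weighted by exponent:
  (1·δx/x)² = (1×0.00645)² = 4.16e-05;  (2·δb/b)² = (2×0.0128)² = 0.000655;  (1·δs/s)² = (1×0.0418)² = 0.00175
δQ/Q = √(0.00244) = 0.0494
Q = 5.84e+06, so δQ = 0.0494 × 5.84e+06 = 2.89e+05.

2.89e+05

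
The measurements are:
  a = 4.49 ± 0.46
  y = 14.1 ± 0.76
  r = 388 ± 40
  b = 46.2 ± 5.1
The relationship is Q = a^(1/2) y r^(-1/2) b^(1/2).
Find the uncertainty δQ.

For a monomial Q ∝ a^(1/2), y, r^(-1/2), b^(1/2), fractional errors add in quadrature:
  (½·δa/a)² = (0.5×0.102)² = 0.00262;  (1·δy/y)² = (1×0.0539)² = 0.00291;  (−½·δr/r)² = (-0.5×0.103)² = 0.00266;  (½·δb/b)² = (0.5×0.110)² = 0.00305
δQ/Q = √(0.0112) = 0.106
Q = 10.3, so δQ = 0.106 × 10.3 = 1.09.

1.09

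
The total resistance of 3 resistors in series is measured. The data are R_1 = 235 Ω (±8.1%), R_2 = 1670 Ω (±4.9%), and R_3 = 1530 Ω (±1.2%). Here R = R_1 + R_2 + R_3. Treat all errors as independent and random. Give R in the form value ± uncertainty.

3440 ± 86.0 Ω

Sums and differences: (δR)² = Σ (cᵢ δxᵢ)².
  (δR_1)² = 362;  (δR_2)² = 6700;  (δR_3)² = 337
δR = √(7400) = 86.0 Ω
R = 3440 Ω.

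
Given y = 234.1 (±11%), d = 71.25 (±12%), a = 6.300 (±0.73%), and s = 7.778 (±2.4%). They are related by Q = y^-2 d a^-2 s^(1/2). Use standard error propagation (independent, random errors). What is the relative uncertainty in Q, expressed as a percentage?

25.1%

Since Q is a product/quotient, work with relative uncertainties:
  (-2·δy/y)² = (-2×0.110)² = 0.0484;  (1·δd/d)² = (1×0.120)² = 0.0144;  (-2·δa/a)² = (-2×0.00730)² = 0.000213;  (½·δs/s)² = (0.5×0.0240)² = 0.000144
δQ/Q = √(0.0632) = 0.251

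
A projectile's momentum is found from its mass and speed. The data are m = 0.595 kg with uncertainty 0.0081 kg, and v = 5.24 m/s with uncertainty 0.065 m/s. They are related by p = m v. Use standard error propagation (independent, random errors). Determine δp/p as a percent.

1.84%

Since p is a product/quotient, work with relative uncertainties:
  (1·δm/m)² = (1×0.0136)² = 0.000185;  (1·δv/v)² = (1×0.0124)² = 0.000154
δp/p = √(0.000339) = 0.0184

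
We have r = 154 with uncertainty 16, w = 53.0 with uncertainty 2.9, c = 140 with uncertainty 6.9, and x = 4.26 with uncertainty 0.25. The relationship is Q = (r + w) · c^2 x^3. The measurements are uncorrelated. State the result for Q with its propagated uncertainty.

(3.14 ± 0.679) × 10^8

Let u = r + w = 207. δu = √(δr² + δw²) = √(256 + 8.41) = 16.3, so δu/u = 0.0786.
Q is then a monomial in u, c, x:
δQ/Q = √((δu/u)² + (2·δc/c)² + (3·δx/x)²) = √(0.00617 + 0.00972 + 0.0310) = 0.217
Q = 3.14e+08, so δQ = 0.217 × 3.14e+08 = 6.79e+07.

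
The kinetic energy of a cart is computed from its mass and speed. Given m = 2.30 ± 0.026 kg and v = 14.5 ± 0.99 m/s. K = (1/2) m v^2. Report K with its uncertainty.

242 ± 33.1 J

K is a product of powers, so relative uncertainties combine in quadrature:
  (1·δm/m)² = (1×0.0113)² = 0.000128;  (2·δv/v)² = (2×0.0683)² = 0.0186
δK/K = √(0.0188) = 0.137
K = 242 J, so δK = 0.137 × 242 = 33.1 J.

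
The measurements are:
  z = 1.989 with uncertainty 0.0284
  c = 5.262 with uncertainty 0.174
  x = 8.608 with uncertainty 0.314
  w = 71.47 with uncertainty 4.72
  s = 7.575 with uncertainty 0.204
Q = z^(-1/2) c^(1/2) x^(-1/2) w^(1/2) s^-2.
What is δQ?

0.00557

Relative error in a monomial: (δQ/Q)² = Σ (nᵢ · δxᵢ/xᵢ)².
  (−½·δz/z)² = (-0.5×0.0143)² = 5.1e-05;  (½·δc/c)² = (0.5×0.0331)² = 0.000273;  (−½·δx/x)² = (-0.5×0.0365)² = 0.000333;  (½·δw/w)² = (0.5×0.0660)² = 0.00109;  (-2·δs/s)² = (-2×0.0269)² = 0.00290
δQ/Q = √(0.00465) = 0.0682
Q = 0.08168, so δQ = 0.0682 × 0.08168 = 0.00557.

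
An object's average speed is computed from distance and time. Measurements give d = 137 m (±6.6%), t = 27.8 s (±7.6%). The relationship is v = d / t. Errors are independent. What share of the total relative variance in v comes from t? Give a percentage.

(δv/v)² = (1·δd/d)² + (-1·δt/t)²
  d term: (1×0.0660)² = 0.00436
  t term: (-1×0.0760)² = 0.00578
Total = 0.0101. Share from t = 0.00578/0.0101 = 0.570.

57.0%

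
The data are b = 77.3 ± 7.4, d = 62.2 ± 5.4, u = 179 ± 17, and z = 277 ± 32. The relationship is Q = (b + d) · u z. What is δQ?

1.13e+06

Let w = b + d = 140. δw = √(δb² + δd²) = √(54.8 + 29.2) = 9.16, so δw/w = 0.0657.
Q is then a monomial in w, u, z:
δQ/Q = √((δw/w)² + (1·δu/u)² + (1·δz/z)²) = √(0.00431 + 0.00902 + 0.0133) = 0.163
Q = 6.92e+06, so δQ = 0.163 × 6.92e+06 = 1.13e+06.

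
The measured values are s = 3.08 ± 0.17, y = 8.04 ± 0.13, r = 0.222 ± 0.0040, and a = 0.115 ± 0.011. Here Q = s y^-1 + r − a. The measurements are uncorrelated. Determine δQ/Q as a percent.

5.09%

Let p = s·y^-1 = 0.383. δp/p = √((1·δs/s)² + (-1·δy/y)²) = √(0.00305 + 0.000261) = 0.0575, so δp = 0.0220.
Q = p + r − a: δQ = √(δp² + δr² + δa²) = √(0.000485 + 1.6e-05 + 0.000121) = 0.0249
Q = 0.490, so δQ/Q = 0.0249/0.490 = 0.0509.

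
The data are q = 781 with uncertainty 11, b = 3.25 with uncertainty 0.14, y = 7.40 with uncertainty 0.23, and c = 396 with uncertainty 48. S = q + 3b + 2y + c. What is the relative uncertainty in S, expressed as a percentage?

4.10%

Absolute uncertainties add in quadrature for a linear combination:
  (δq)² = 121;  (3·δb)² = 0.176;  (2·δy)² = 0.212;  (δc)² = 2300
δS = √(2430) = 49.2
S = 1200, so δS/S = 49.2/1200 = 0.0410.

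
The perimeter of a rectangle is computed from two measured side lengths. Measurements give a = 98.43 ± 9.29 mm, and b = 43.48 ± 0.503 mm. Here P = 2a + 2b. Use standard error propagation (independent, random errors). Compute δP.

18.6 mm

Sums and differences: (δP)² = Σ (cᵢ δxᵢ)².
  (2·δa)² = 345;  (2·δb)² = 1.01
δP = √(346) = 18.6 mm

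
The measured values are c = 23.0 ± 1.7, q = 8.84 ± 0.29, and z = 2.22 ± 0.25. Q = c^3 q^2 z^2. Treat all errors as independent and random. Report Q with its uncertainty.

Q is a product of powers, so relative uncertainties combine in quadrature:
  (3·δc/c)² = (3×0.0739)² = 0.0492;  (2·δq/q)² = (2×0.0328)² = 0.00430;  (2·δz/z)² = (2×0.113)² = 0.0507
δQ/Q = √(0.104) = 0.323
Q = 4.69e+06, so δQ = 0.323 × 4.69e+06 = 1.51e+06.

(4.69 ± 1.51) × 10^6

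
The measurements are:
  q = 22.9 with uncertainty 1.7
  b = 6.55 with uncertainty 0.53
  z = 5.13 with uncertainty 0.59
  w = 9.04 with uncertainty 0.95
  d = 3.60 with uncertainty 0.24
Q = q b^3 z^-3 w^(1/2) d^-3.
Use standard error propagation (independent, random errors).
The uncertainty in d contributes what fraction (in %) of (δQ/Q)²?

(δQ/Q)² = (1·δq/q)² + (3·δb/b)² + (-3·δz/z)² + (½·δw/w)² + (-3·δd/d)²
  q term: (1×0.0742)² = 0.00551
  b term: (3×0.0809)² = 0.0589
  z term: (-3×0.115)² = 0.119
  w term: (0.5×0.105)² = 0.00276
  d term: (-3×0.0667)² = 0.0400
Total = 0.226. Share from d = 0.0400/0.226 = 0.177.

17.7%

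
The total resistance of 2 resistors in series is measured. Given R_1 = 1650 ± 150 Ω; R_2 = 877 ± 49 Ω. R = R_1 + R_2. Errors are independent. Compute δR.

158 Ω

Absolute uncertainties add in quadrature for a linear combination:
  (δR_1)² = 22500;  (δR_2)² = 2400
δR = √(24900) = 158 Ω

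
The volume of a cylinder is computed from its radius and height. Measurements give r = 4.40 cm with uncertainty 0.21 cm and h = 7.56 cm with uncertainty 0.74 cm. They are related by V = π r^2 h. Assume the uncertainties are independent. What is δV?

Each factor contributes (exponent × relative error)² to (δV/V)²:
  (2·δr/r)² = (2×0.0477)² = 0.00911;  (1·δh/h)² = (1×0.0979)² = 0.00958
δV/V = √(0.0187) = 0.137
V = 460 cm^3, so δV = 0.137 × 460 = 62.9 cm^3.

62.9 cm^3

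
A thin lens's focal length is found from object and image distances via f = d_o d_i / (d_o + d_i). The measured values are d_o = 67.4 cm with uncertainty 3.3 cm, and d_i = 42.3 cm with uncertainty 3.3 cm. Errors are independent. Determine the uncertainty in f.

∂f/∂d_o = (d_i/(d_o+d_i))² = 0.149;  ∂f/∂d_i = (d_o/(d_o+d_i))² = 0.377
δf = √((∂f/∂d_o · δd_o)² + (∂f/∂d_i · δd_i)²) = √(0.241 + 1.55) = 1.34 cm

1.34 cm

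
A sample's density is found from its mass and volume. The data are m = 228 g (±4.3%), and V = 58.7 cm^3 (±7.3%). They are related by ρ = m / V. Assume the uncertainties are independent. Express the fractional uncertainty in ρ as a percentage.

ρ is a product of powers, so relative uncertainties combine in quadrature:
  (1·δm/m)² = (1×0.0430)² = 0.00185;  (-1·δV/V)² = (-1×0.0730)² = 0.00533
δρ/ρ = √(0.00718) = 0.0847

8.47%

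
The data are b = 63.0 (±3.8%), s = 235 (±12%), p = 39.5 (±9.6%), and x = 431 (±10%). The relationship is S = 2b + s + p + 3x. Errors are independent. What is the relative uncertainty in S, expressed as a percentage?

7.82%

Absolute uncertainties add in quadrature for a linear combination:
  (2·δb)² = 22.9;  (δs)² = 795;  (δp)² = 14.4;  (3·δx)² = 16700
δS = √(17600) = 132
S = 1690, so δS/S = 132/1690 = 0.0782.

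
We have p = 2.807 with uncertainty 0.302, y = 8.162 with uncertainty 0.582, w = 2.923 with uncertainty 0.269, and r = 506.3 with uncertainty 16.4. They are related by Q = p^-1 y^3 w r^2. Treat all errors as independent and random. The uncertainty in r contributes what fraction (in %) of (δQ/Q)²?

6.00%

(δQ/Q)² = (-1·δp/p)² + (3·δy/y)² + (1·δw/w)² + (2·δr/r)²
  p term: (-1×0.108)² = 0.0116
  y term: (3×0.0713)² = 0.0458
  w term: (1×0.0920)² = 0.00847
  r term: (2×0.0324)² = 0.00420
Total = 0.0700. Share from r = 0.00420/0.0700 = 0.0600.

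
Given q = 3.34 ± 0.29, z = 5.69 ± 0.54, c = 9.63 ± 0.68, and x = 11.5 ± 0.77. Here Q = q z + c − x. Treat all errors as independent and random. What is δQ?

2.65

Let p = q·z = 19.0. δp/p = √((1·δq/q)² + (1·δz/z)²) = √(0.00754 + 0.00901) = 0.129, so δp = 2.44.
Q = p + c − x: δQ = √(δp² + δc² + δx²) = √(5.98 + 0.462 + 0.593) = 2.65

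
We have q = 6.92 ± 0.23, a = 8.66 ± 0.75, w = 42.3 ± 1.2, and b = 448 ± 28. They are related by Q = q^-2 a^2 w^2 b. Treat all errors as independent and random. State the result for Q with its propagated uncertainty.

(1.26 ± 0.256) × 10^6

For a monomial Q ∝ q^-2, a^2, w^2, b, fractional errors add in quadrature:
  (-2·δq/q)² = (-2×0.0332)² = 0.00442;  (2·δa/a)² = (2×0.0866)² = 0.0300;  (2·δw/w)² = (2×0.0284)² = 0.00322;  (1·δb/b)² = (1×0.0625)² = 0.00391
δQ/Q = √(0.0415) = 0.204
Q = 1.26e+06, so δQ = 0.204 × 1.26e+06 = 2.56e+05.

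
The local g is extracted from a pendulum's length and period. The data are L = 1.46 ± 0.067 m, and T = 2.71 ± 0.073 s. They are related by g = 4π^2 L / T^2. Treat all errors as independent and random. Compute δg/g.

0.0708

g is a product of powers, so relative uncertainties combine in quadrature:
  (1·δL/L)² = (1×0.0459)² = 0.00211;  (-2·δT/T)² = (-2×0.0269)² = 0.00290
δg/g = √(0.00501) = 0.0708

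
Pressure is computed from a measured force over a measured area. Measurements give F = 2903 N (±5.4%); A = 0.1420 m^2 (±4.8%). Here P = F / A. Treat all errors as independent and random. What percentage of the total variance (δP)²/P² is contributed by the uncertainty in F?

55.9%

(δP/P)² = (1·δF/F)² + (-1·δA/A)²
  F term: (1×0.0540)² = 0.00292
  A term: (-1×0.0480)² = 0.00230
Total = 0.00522. Share from F = 0.00292/0.00522 = 0.559.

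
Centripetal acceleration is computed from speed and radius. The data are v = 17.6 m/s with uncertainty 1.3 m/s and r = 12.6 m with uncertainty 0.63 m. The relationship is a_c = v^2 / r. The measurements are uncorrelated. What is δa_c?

Products/powers → add relative errors in quadrature, weighted by exponent:
  (2·δv/v)² = (2×0.0739)² = 0.0218;  (-1·δr/r)² = (-1×0.0500)² = 0.00250
δa_c/a_c = √(0.0243) = 0.156
a_c = 24.6 m/s^2, so δa_c = 0.156 × 24.6 = 3.83 m/s^2.

3.83 m/s^2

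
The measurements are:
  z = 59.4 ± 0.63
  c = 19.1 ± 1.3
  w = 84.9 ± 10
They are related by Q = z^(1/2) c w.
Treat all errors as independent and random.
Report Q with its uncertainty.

For a monomial Q ∝ z^(1/2), c, w, fractional errors add in quadrature:
  (½·δz/z)² = (0.5×0.0106)² = 2.81e-05;  (1·δc/c)² = (1×0.0681)² = 0.00463;  (1·δw/w)² = (1×0.118)² = 0.0139
δQ/Q = √(0.0185) = 0.136
Q = 12500, so δQ = 0.136 × 12500 = 1700.

12500 ± 1700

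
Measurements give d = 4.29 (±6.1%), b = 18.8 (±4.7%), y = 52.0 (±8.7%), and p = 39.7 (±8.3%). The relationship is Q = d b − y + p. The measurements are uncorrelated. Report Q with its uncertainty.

Let w = d·b = 80.7. δw/w = √((1·δd/d)² + (1·δb/b)²) = √(0.00372 + 0.00221) = 0.0770, so δw = 6.21.
Q = w − y + p: δQ = √(δw² + δy² + δp²) = √(38.6 + 20.5 + 10.9) = 8.36
Q = 68.4.

68.4 ± 8.36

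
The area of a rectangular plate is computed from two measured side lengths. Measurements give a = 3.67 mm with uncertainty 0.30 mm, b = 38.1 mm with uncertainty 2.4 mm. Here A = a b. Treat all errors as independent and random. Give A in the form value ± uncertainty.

140 ± 14.4 mm^2

Relative error in a monomial: (δA/A)² = Σ (nᵢ · δxᵢ/xᵢ)².
  (1·δa/a)² = (1×0.0817)² = 0.00668;  (1·δb/b)² = (1×0.0630)² = 0.00397
δA/A = √(0.0107) = 0.103
A = 140 mm^2, so δA = 0.103 × 140 = 14.4 mm^2.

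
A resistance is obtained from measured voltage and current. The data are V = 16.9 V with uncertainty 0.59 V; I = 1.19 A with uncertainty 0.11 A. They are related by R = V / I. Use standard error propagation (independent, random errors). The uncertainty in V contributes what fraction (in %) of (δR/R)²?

(δR/R)² = (1·δV/V)² + (-1·δI/I)²
  V term: (1×0.0349)² = 0.00122
  I term: (-1×0.0924)² = 0.00854
Total = 0.00976. Share from V = 0.00122/0.00976 = 0.125.

12.5%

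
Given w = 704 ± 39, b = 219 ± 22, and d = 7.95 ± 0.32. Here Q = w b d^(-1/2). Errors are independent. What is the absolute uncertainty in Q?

6370

Each factor contributes (exponent × relative error)² to (δQ/Q)²:
  (1·δw/w)² = (1×0.0554)² = 0.00307;  (1·δb/b)² = (1×0.100)² = 0.0101;  (−½·δd/d)² = (-0.5×0.0403)² = 0.000405
δQ/Q = √(0.0136) = 0.116
Q = 54700, so δQ = 0.116 × 54700 = 6370.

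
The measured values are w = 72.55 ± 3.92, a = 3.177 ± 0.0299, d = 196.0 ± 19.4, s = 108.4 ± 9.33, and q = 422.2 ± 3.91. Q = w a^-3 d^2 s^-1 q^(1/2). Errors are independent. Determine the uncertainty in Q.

Since Q is a product/quotient, work with relative uncertainties:
  (1·δw/w)² = (1×0.0540)² = 0.00292;  (-3·δa/a)² = (-3×0.00941)² = 0.000797;  (2·δd/d)² = (2×0.0990)² = 0.0392;  (-1·δs/s)² = (-1×0.0861)² = 0.00741;  (½·δq/q)² = (0.5×0.00926)² = 2.14e-05
δQ/Q = √(0.0503) = 0.224
Q = 16480, so δQ = 0.224 × 16480 = 3700.

3700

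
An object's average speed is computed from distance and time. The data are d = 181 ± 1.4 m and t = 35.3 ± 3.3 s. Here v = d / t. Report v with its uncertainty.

5.13 ± 0.481 m/s

Products/powers → add relative errors in quadrature, weighted by exponent:
  (1·δd/d)² = (1×0.00773)² = 5.98e-05;  (-1·δt/t)² = (-1×0.0935)² = 0.00874
δv/v = √(0.00880) = 0.0938
v = 5.13 m/s, so δv = 0.0938 × 5.13 = 0.481 m/s.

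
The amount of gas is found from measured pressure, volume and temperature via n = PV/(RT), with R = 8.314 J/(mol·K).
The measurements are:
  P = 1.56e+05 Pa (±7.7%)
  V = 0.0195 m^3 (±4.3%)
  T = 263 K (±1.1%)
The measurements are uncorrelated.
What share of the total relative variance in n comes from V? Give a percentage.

(δn/n)² = (1·δP/P)² + (1·δV/V)² + (-1·δT/T)²
  P term: (1×0.0770)² = 0.00593
  V term: (1×0.0430)² = 0.00185
  T term: (-1×0.0110)² = 0.000121
Total = 0.00790. Share from V = 0.00185/0.00790 = 0.234.

23.4%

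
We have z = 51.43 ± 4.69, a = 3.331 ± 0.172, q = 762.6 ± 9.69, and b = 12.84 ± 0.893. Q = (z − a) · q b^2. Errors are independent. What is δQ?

1.03e+06

Let u = z − a = 48.10. δu = √(δz² + δa²) = √(22.0 + 0.0296) = 4.69, so δu/u = 0.0976.
Q is then a monomial in u, q, b:
δQ/Q = √((δu/u)² + (1·δq/q)² + (2·δb/b)²) = √(0.00952 + 0.000161 + 0.0193) = 0.170
Q = 6.047e+06, so δQ = 0.170 × 6.047e+06 = 1.03e+06.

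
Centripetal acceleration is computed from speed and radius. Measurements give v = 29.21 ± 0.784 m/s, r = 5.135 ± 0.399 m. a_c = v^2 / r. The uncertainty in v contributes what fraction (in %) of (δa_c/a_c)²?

(δa_c/a_c)² = (2·δv/v)² + (-1·δr/r)²
  v term: (2×0.0268)² = 0.00288
  r term: (-1×0.0777)² = 0.00604
Total = 0.00892. Share from v = 0.00288/0.00892 = 0.323.

32.3%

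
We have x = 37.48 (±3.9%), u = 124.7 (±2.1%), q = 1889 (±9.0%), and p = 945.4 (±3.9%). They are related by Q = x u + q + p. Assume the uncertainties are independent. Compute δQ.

270

Let w = x·u = 4674. δw/w = √((1·δx/x)² + (1·δu/u)²) = √(0.00152 + 0.000441) = 0.0443, so δw = 207.
Q = w + q + p: δQ = √(δw² + δq² + δp²) = √(42900 + 28900 + 1360) = 270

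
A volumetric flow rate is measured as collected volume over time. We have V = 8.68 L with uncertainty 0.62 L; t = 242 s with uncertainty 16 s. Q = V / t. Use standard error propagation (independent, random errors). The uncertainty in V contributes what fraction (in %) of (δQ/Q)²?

53.9%

(δQ/Q)² = (1·δV/V)² + (-1·δt/t)²
  V term: (1×0.0714)² = 0.00510
  t term: (-1×0.0661)² = 0.00437
Total = 0.00947. Share from V = 0.00510/0.00947 = 0.539.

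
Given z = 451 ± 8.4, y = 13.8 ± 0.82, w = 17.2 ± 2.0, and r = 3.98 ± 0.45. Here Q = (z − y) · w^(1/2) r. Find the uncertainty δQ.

928

Let u = z − y = 437. δu = √(δz² + δy²) = √(70.6 + 0.672) = 8.44, so δu/u = 0.0193.
Q is then a monomial in u, w, r:
δQ/Q = √((δu/u)² + (½·δw/w)² + (1·δr/r)²) = √(0.000373 + 0.00338 + 0.0128) = 0.129
Q = 7220, so δQ = 0.129 × 7220 = 928.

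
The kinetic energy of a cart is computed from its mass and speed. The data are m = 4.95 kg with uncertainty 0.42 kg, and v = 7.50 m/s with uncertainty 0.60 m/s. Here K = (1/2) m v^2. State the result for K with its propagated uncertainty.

Products/powers → add relative errors in quadrature, weighted by exponent:
  (1·δm/m)² = (1×0.0848)² = 0.00720;  (2·δv/v)² = (2×0.0800)² = 0.0256
δK/K = √(0.0328) = 0.181
K = 139 J, so δK = 0.181 × 139 = 25.2 J.

139 ± 25.2 J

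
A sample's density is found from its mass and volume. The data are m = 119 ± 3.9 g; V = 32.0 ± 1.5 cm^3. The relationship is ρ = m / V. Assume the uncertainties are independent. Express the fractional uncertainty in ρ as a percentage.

5.72%

For a monomial ρ ∝ m, V^-1, fractional errors add in quadrature:
  (1·δm/m)² = (1×0.0328)² = 0.00107;  (-1·δV/V)² = (-1×0.0469)² = 0.00220
δρ/ρ = √(0.00327) = 0.0572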